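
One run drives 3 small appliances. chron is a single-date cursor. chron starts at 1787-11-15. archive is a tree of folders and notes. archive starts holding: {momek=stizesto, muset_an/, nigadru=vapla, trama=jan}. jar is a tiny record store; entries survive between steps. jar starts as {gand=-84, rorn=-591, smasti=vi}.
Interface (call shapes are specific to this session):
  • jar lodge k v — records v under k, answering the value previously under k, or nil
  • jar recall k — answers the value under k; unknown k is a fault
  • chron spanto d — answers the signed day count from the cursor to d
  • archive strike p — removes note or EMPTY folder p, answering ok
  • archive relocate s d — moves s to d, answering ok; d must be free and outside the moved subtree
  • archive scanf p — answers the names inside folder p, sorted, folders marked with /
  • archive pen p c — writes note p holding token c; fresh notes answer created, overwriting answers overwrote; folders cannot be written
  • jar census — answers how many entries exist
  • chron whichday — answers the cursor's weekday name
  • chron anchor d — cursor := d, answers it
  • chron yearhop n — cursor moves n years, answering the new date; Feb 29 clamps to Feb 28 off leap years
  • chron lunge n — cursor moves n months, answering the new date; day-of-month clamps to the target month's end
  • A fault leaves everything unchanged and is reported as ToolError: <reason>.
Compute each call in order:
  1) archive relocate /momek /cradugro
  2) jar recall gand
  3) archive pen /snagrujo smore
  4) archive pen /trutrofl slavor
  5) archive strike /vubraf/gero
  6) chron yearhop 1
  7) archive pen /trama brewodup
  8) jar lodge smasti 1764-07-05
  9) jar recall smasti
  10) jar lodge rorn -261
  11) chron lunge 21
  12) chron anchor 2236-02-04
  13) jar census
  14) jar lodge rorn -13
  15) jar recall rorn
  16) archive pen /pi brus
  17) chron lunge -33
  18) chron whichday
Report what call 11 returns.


Answer: 1790-08-15

Derivation:
-- archive relocate(s: /momek, d: /cradugro) ~> ok
-- jar recall(k: gand) ~> -84
-- archive pen(p: /snagrujo, c: smore) ~> created
-- archive pen(p: /trutrofl, c: slavor) ~> created
-- archive strike(p: /vubraf/gero) ~> ToolError: not found
-- chron yearhop(n: 1) ~> 1788-11-15
-- archive pen(p: /trama, c: brewodup) ~> overwrote
-- jar lodge(k: smasti, v: 1764-07-05) ~> vi
-- jar recall(k: smasti) ~> 1764-07-05
-- jar lodge(k: rorn, v: -261) ~> -591
-- chron lunge(n: 21) ~> 1790-08-15
-- chron anchor(d: 2236-02-04) ~> 2236-02-04
-- jar census() ~> 3
-- jar lodge(k: rorn, v: -13) ~> -261
-- jar recall(k: rorn) ~> -13
-- archive pen(p: /pi, c: brus) ~> created
-- chron lunge(n: -33) ~> 2233-05-04
-- chron whichday() ~> Saturday


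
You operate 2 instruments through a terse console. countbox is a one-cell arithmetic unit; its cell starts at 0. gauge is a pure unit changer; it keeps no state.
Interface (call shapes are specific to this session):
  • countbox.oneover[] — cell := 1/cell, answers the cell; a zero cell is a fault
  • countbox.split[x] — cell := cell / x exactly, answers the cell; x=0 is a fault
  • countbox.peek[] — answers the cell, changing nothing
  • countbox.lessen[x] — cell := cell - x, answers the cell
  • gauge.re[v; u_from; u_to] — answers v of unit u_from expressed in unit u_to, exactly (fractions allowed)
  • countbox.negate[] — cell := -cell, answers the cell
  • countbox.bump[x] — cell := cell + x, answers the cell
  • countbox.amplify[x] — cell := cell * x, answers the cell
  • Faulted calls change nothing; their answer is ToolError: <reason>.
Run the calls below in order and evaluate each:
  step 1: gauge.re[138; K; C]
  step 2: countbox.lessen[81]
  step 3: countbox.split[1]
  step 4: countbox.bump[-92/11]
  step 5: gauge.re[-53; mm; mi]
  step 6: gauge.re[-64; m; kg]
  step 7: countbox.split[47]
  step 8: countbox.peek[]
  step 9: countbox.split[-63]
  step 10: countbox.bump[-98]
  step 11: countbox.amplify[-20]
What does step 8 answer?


Next I call gauge.re passing v=138, u_from=K, u_to=C, and observe -2703/20.
I use countbox.lessen passing x=81, → -81.
I run countbox.split passing x=1, which returns -81.
I run countbox.bump passing x=-92/11, — result: -983/11.
Then gauge.re passing v=-53, u_from=mm, u_to=mi, and observe -53/1609344.
Next I call gauge.re passing v=-64, u_from=m, u_to=kg, and get ToolError: incompatible units.
Calling countbox.split passing x=47, and see -983/517.
I call countbox.peek(), and get -983/517.
Then countbox.split passing x=-63, yielding 983/32571.
Then countbox.bump passing x=-98, giving -3190975/32571.
Calling countbox.amplify passing x=-20, and get 63819500/32571.

Answer: -983/517


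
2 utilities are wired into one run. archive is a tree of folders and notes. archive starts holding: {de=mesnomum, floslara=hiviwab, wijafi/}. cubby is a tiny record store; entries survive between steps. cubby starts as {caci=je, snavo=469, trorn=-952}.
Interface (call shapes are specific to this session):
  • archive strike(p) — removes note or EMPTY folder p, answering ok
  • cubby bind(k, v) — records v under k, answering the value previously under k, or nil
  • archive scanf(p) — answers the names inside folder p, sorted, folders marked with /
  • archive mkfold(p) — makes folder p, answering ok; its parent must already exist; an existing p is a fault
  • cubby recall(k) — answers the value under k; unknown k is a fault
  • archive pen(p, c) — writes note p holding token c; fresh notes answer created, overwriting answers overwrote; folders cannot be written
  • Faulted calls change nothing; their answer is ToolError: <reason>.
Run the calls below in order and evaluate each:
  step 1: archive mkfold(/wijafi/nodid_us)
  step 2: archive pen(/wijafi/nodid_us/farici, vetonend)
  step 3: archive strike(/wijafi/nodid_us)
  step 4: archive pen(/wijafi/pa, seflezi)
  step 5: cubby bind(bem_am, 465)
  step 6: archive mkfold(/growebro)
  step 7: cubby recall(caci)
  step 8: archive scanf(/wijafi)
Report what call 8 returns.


Answer: [nodid_us/, pa]

Derivation:
~$ archive mkfold p=/wijafi/nodid_us
= ok
~$ archive pen p=/wijafi/nodid_us/farici c=vetonend
= created
~$ archive strike p=/wijafi/nodid_us
= ToolError: not empty
~$ archive pen p=/wijafi/pa c=seflezi
= created
~$ cubby bind k=bem_am v=465
= nil
~$ archive mkfold p=/growebro
= ok
~$ cubby recall k=caci
= je
~$ archive scanf p=/wijafi
= [nodid_us/, pa]


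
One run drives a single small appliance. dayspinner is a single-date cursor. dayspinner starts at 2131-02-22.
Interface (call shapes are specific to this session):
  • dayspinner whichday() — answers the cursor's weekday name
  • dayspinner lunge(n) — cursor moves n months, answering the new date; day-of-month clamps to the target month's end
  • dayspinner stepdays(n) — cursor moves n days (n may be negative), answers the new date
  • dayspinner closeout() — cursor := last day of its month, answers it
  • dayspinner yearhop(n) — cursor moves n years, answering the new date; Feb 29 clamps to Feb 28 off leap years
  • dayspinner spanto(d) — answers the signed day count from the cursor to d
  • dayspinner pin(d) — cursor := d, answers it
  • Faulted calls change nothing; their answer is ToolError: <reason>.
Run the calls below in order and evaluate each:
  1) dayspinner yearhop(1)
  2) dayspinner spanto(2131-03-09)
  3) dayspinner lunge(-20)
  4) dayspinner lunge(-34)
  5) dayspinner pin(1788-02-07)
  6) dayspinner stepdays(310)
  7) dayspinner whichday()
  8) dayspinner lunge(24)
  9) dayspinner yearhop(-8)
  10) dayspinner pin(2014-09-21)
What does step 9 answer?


Answer: 1782-12-13

Derivation:
Invoking dayspinner yearhop(n='1'): 2132-02-22.
Now I run dayspinner spanto(d='2131-03-09'), which returns -350.
Now I run dayspinner lunge(n='-20'), yielding 2130-06-22.
Now I run dayspinner lunge(n='-34'), and get 2127-08-22.
Calling dayspinner pin(d='1788-02-07'), giving 1788-02-07.
Then dayspinner stepdays(n='310'), and observe 1788-12-13.
Calling dayspinner whichday: Saturday.
I use dayspinner lunge(n='24'), and see 1790-12-13.
Now I run dayspinner yearhop(n='-8'), → 1782-12-13.
Invoking dayspinner pin(d='2014-09-21'), → 2014-09-21.


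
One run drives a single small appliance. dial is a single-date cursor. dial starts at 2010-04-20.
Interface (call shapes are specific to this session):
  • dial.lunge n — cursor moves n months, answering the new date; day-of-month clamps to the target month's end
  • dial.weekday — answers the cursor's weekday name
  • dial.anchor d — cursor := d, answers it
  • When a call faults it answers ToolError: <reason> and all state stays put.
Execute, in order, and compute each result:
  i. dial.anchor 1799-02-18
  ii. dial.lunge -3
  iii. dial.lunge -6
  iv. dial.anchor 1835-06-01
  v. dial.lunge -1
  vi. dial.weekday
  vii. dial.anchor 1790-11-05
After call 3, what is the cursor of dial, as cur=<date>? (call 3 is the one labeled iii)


Answer: cur=1798-05-18

Derivation:
→ dial.anchor(d='1799-02-18')
← 1799-02-18
→ dial.lunge(n='-3')
← 1798-11-18
→ dial.lunge(n='-6')
← 1798-05-18
→ dial.anchor(d='1835-06-01')
← 1835-06-01
→ dial.lunge(n='-1')
← 1835-05-01
→ dial.weekday()
← Friday
→ dial.anchor(d='1790-11-05')
← 1790-11-05


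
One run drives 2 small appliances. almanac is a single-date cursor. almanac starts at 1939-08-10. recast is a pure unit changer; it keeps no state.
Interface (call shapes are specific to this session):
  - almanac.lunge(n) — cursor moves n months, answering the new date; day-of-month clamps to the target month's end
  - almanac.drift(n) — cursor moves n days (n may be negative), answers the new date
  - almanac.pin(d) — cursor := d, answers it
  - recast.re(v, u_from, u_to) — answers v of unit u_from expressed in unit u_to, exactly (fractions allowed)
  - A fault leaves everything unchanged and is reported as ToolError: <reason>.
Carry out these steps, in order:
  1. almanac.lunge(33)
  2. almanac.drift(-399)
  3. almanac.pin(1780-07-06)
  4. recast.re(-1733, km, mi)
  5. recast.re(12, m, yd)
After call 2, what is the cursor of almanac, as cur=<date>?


Answer: cur=1941-04-06

Derivation:
-- almanac.lunge(33) ~> 1942-05-10
-- almanac.drift(-399) ~> 1941-04-06
-- almanac.pin(1780-07-06) ~> 1780-07-06
-- recast.re(-1733, km, mi) ~> -27078125/25146
-- recast.re(12, m, yd) ~> 5000/381


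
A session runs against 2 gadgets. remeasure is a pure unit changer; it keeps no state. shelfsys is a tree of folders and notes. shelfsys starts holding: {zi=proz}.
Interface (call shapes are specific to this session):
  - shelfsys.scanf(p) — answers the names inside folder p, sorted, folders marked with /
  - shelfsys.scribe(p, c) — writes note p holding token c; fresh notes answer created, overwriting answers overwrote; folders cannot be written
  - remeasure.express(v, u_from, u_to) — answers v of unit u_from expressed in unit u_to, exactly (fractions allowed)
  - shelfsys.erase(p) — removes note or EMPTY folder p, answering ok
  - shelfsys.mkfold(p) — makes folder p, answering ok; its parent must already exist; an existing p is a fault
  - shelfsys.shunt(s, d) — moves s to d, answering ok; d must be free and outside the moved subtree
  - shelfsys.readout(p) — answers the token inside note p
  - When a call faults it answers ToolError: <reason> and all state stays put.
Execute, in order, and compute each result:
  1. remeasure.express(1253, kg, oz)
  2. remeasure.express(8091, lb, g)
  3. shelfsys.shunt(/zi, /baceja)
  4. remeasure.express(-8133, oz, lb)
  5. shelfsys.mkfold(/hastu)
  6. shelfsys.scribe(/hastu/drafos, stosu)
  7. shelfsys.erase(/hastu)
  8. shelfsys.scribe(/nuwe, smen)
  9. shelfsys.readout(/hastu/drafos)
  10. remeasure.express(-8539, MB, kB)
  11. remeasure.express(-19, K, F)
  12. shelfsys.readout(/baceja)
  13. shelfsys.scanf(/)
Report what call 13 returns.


I invoke express(1253, kg, oz), which returns 286400000000/6479891.
Calling express(8091, lb, g): 367001586567/100000.
I run shunt(/zi, /baceja), → ok.
I call express(-8133, oz, lb), and see -8133/16.
Next I call mkfold(/hastu), → ok.
I invoke scribe(/hastu/drafos, stosu), → created.
I call erase(/hastu), — result: ToolError: not empty.
I try scribe(/nuwe, smen), yielding created.
Then readout(/hastu/drafos), giving stosu.
Then express(-8539, MB, kB), → -8539000.
I try express(-19, K, F), and observe -49387/100.
Then readout(/baceja), and see proz.
I try scanf(/), which returns [baceja, hastu/, nuwe].

Answer: [baceja, hastu/, nuwe]


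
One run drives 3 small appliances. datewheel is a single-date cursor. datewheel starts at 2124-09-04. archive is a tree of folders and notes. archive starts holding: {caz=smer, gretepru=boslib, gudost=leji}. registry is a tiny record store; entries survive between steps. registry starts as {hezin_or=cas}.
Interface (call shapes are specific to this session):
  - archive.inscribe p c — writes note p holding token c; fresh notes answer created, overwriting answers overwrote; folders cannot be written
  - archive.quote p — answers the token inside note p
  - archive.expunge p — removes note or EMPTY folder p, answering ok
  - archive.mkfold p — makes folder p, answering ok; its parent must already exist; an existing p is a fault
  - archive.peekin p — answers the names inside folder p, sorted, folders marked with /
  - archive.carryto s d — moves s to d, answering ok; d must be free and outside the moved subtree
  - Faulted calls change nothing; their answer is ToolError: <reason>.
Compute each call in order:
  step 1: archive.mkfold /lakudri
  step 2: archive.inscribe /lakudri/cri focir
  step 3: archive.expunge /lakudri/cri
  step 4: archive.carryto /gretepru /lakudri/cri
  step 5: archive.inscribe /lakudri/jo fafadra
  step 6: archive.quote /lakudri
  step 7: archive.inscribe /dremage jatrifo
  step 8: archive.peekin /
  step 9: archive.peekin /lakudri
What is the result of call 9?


I use archive.mkfold(p=/lakudri): ok.
I try archive.inscribe(p=/lakudri/cri, c=focir), giving created.
Using archive.expunge(p=/lakudri/cri), which returns ok.
Now I run archive.carryto(s=/gretepru, d=/lakudri/cri), yielding ok.
I run archive.inscribe(p=/lakudri/jo, c=fafadra), and get created.
Calling archive.quote(p=/lakudri), which returns ToolError: is a directory.
I run archive.inscribe(p=/dremage, c=jatrifo), and see created.
I try archive.peekin(p=/), which returns [caz, dremage, gudost, lakudri/].
I try archive.peekin(p=/lakudri), and see [cri, jo].

Answer: [cri, jo]


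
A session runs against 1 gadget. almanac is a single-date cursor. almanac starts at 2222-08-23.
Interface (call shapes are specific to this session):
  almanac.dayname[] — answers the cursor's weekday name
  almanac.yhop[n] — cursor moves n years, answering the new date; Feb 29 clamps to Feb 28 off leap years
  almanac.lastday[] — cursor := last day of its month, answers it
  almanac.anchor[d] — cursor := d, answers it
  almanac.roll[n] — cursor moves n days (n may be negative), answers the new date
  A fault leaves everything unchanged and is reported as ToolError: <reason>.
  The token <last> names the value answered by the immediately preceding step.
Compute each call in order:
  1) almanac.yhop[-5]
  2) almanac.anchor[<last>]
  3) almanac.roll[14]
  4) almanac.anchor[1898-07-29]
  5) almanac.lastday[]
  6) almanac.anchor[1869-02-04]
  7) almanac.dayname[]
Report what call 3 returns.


Then almanac.yhop(n=-5), and get 2217-08-23.
Invoking almanac.anchor(d=<last>), and observe 2217-08-23.
I invoke almanac.roll(n=14), and get 2217-09-06.
I run almanac.anchor(d=1898-07-29), — result: 1898-07-29.
Then almanac.lastday(), and observe 1898-07-31.
Using almanac.anchor(d=1869-02-04), and observe 1869-02-04.
Next I call almanac.dayname(), which returns Thursday.

Answer: 2217-09-06


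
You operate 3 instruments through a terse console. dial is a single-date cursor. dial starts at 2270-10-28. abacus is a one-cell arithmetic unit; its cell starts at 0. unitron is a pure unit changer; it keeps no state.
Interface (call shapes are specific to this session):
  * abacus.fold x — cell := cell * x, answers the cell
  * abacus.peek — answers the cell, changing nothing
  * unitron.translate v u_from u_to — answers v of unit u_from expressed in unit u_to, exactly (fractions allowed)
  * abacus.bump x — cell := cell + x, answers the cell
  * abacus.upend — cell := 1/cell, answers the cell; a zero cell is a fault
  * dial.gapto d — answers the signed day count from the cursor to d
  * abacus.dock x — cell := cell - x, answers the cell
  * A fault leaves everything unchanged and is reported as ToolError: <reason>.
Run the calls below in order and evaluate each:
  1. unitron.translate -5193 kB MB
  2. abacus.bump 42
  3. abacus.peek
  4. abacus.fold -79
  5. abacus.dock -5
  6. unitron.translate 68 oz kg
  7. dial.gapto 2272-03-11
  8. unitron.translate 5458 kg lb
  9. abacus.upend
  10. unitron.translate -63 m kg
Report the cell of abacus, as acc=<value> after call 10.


Answer: acc=-1/3313

Derivation:
// translate(-5193, kB, MB) ~> -5193/1000
// bump(42) ~> 42
// peek() ~> 42
// fold(-79) ~> -3318
// dock(-5) ~> -3313
// translate(68, oz, kg) ~> 771107029/400000000
// gapto(2272-03-11) ~> 500
// translate(5458, kg, lb) ~> 545800000000/45359237
// upend() ~> -1/3313
// translate(-63, m, kg) ~> ToolError: incompatible units


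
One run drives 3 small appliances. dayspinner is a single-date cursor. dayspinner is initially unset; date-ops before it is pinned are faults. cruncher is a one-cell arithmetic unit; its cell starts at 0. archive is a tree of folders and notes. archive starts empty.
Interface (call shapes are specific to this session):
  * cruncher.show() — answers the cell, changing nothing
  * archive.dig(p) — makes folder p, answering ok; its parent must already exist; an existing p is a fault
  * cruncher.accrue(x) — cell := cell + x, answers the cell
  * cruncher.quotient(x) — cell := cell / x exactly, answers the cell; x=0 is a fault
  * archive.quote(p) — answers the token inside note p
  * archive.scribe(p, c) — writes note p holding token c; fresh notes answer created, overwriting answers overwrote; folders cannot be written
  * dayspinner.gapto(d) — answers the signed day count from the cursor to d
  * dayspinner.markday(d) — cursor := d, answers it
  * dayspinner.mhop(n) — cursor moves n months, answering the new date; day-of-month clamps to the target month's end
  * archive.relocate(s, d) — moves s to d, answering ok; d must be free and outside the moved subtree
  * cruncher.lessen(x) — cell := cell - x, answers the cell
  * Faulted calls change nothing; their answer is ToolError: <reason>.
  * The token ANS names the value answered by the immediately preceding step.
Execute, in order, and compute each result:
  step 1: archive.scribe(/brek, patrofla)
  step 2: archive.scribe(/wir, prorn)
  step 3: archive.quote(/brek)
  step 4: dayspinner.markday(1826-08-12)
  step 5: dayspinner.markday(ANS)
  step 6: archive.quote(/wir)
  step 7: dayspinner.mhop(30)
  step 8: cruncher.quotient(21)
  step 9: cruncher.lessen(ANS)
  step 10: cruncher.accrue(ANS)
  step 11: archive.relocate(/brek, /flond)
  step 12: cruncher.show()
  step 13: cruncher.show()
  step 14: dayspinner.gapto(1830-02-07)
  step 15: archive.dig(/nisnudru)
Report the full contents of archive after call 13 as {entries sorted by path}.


Answer: {flond=patrofla, wir=prorn}

Derivation:
~$ scribe p=/brek c=patrofla
[out] created
~$ scribe p=/wir c=prorn
[out] created
~$ quote p=/brek
[out] patrofla
~$ markday d=1826-08-12
[out] 1826-08-12
~$ markday d=ANS
[out] 1826-08-12
~$ quote p=/wir
[out] prorn
~$ mhop n=30
[out] 1829-02-12
~$ quotient x=21
[out] 0
~$ lessen x=ANS
[out] 0
~$ accrue x=ANS
[out] 0
~$ relocate s=/brek d=/flond
[out] ok
~$ show
[out] 0
~$ show
[out] 0
~$ gapto d=1830-02-07
[out] 360
~$ dig p=/nisnudru
[out] ok


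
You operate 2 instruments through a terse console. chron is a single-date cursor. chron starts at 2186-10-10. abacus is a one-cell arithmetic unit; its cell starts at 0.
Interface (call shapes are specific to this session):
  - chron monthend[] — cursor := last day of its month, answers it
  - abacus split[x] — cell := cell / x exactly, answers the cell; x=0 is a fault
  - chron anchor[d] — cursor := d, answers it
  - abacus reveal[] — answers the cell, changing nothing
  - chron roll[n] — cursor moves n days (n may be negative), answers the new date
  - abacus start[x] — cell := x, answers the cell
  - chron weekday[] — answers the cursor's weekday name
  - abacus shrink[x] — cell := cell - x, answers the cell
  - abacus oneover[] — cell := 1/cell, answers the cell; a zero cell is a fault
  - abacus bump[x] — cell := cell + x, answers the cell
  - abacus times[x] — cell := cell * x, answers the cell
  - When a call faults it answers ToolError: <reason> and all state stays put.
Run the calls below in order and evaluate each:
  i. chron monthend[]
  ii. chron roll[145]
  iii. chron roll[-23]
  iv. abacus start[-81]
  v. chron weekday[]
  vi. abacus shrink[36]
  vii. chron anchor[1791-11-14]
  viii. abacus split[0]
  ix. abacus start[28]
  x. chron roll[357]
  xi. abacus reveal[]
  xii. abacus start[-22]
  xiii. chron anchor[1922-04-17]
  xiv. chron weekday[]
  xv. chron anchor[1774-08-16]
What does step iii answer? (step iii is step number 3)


I invoke chron monthend, yielding 2186-10-31.
I use chron roll passing n: 145, → 2187-03-25.
Next I call chron roll passing n: -23, and observe 2187-03-02.
Then abacus start passing x: -81, and see -81.
Then chron weekday(), → Friday.
Calling abacus shrink passing x: 36, → -117.
Now I run chron anchor passing d: 1791-11-14, which returns 1791-11-14.
I invoke abacus split passing x: 0, giving ToolError: division by zero.
I run abacus start passing x: 28, which returns 28.
Using chron roll passing n: 357, yielding 1792-11-05.
I invoke abacus reveal(), and observe 28.
Using abacus start passing x: -22: -22.
Next I call chron anchor passing d: 1922-04-17, and observe 1922-04-17.
I try chron weekday(), → Monday.
Next I call chron anchor passing d: 1774-08-16, and get 1774-08-16.

Answer: 2187-03-02


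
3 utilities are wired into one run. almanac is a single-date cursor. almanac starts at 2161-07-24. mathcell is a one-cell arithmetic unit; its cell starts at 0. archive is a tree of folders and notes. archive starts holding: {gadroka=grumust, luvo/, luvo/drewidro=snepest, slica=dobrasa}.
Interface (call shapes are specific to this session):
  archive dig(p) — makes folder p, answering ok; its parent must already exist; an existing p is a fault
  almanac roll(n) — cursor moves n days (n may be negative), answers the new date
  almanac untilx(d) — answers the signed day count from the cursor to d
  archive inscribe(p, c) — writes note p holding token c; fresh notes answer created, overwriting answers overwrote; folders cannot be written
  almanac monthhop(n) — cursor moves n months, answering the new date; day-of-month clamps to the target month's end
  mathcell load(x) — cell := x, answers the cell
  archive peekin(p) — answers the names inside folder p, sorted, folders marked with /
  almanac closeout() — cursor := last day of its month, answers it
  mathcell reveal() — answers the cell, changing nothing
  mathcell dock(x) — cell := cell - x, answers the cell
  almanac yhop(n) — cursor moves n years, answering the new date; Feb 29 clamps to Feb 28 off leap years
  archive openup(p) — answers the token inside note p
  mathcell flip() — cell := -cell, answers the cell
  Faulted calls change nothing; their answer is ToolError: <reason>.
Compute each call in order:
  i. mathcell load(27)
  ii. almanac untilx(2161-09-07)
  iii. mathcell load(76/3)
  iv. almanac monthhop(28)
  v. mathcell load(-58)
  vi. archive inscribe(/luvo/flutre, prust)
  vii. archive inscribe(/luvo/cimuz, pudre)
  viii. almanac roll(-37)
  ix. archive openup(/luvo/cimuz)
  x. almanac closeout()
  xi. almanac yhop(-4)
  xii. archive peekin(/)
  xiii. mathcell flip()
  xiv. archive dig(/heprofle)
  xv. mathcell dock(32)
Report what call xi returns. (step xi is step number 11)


Step: mathcell load[x=27]
Result: 27
Step: almanac untilx[d=2161-09-07]
Result: 45
Step: mathcell load[x=76/3]
Result: 76/3
Step: almanac monthhop[n=28]
Result: 2163-11-24
Step: mathcell load[x=-58]
Result: -58
Step: archive inscribe[p=/luvo/flutre; c=prust]
Result: created
Step: archive inscribe[p=/luvo/cimuz; c=pudre]
Result: created
Step: almanac roll[n=-37]
Result: 2163-10-18
Step: archive openup[p=/luvo/cimuz]
Result: pudre
Step: almanac closeout[]
Result: 2163-10-31
Step: almanac yhop[n=-4]
Result: 2159-10-31
Step: archive peekin[p=/]
Result: [gadroka, luvo/, slica]
Step: mathcell flip[]
Result: 58
Step: archive dig[p=/heprofle]
Result: ok
Step: mathcell dock[x=32]
Result: 26

Answer: 2159-10-31


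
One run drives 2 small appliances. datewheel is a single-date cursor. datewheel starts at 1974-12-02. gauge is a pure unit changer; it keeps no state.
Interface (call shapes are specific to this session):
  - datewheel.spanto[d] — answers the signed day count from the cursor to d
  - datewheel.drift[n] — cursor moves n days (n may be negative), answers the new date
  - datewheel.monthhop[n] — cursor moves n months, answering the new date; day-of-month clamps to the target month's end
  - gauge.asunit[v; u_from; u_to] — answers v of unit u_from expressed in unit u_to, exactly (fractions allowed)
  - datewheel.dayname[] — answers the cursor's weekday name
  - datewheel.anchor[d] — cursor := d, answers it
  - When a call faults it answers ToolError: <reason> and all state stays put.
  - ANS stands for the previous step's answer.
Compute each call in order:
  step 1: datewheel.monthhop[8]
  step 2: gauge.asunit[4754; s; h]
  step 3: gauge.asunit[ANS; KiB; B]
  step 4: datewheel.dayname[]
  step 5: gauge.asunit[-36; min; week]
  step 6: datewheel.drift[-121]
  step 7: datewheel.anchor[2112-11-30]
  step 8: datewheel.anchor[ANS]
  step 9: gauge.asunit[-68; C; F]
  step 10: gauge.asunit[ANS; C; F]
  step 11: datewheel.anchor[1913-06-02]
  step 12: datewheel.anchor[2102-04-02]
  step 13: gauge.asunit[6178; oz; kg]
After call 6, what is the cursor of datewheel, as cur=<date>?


Now I run monthhop with n='8': 1975-08-02.
Invoking asunit with v='4754', u_from='s', u_to='h', and observe 2377/1800.
I invoke asunit with v='ANS', u_from='KiB', u_to='B', and see 304256/225.
I try dayname, → Saturday.
Next I call asunit with v='-36', u_from='min', u_to='week', and get -1/280.
Using drift with n='-121': 1975-04-03.
Now I run anchor with d='2112-11-30': 2112-11-30.
Using anchor with d='ANS', giving 2112-11-30.
Now I run asunit with v='-68', u_from='C', u_to='F', and see -452/5.
Then asunit with v='ANS', u_from='C', u_to='F', and get -3268/25.
Using anchor with d='1913-06-02', giving 1913-06-02.
Using anchor with d='2102-04-02', giving 2102-04-02.
Invoking asunit with v='6178', u_from='oz', u_to='kg', giving 140114683093/800000000.

Answer: cur=1975-04-03


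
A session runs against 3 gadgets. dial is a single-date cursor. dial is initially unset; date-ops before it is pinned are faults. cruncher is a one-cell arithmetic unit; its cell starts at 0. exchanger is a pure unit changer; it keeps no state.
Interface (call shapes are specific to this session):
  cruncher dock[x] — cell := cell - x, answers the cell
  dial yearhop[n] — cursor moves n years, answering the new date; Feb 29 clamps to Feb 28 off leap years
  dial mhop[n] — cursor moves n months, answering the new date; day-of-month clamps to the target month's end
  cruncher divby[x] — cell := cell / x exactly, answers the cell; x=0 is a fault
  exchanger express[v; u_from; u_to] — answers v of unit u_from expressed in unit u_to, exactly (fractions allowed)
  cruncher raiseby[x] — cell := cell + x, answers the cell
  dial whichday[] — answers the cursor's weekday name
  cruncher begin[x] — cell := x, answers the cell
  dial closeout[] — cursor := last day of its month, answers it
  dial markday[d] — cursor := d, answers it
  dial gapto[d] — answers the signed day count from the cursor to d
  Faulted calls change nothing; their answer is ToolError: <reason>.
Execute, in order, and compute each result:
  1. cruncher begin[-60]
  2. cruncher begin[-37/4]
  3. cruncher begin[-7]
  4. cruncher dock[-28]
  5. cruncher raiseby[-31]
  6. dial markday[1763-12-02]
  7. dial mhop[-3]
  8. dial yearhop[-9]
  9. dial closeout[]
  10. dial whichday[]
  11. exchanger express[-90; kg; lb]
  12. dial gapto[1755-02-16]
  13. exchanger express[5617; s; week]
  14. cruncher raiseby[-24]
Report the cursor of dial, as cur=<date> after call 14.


! 1. cruncher begin(x→-60) => -60
! 2. cruncher begin(x→-37/4) => -37/4
! 3. cruncher begin(x→-7) => -7
! 4. cruncher dock(x→-28) => 21
! 5. cruncher raiseby(x→-31) => -10
! 6. dial markday(d→1763-12-02) => 1763-12-02
! 7. dial mhop(n→-3) => 1763-09-02
! 8. dial yearhop(n→-9) => 1754-09-02
! 9. dial closeout() => 1754-09-30
! 10. dial whichday() => Monday
! 11. exchanger express(v→-90, u_from→kg, u_to→lb) => -9000000000/45359237
! 12. dial gapto(d→1755-02-16) => 139
! 13. exchanger express(v→5617, u_from→s, u_to→week) => 5617/604800
! 14. cruncher raiseby(x→-24) => -34

Answer: cur=1754-09-30


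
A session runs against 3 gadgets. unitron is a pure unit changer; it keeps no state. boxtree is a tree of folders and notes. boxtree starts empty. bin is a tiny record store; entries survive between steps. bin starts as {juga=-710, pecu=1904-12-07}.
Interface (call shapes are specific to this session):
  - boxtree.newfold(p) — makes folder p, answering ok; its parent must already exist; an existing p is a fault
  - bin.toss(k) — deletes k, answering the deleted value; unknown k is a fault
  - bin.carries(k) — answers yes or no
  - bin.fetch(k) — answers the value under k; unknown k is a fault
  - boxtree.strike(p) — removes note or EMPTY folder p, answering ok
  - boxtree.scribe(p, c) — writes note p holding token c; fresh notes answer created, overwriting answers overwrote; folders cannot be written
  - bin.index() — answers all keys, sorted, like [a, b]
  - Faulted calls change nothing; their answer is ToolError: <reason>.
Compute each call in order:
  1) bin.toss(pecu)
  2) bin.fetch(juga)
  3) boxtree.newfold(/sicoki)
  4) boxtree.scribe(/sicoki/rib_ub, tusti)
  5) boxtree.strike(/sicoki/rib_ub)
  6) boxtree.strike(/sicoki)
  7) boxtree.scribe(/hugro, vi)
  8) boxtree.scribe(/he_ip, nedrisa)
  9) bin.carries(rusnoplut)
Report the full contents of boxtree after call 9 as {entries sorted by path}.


Answer: {he_ip=nedrisa, hugro=vi}

Derivation:
Then bin.toss using k='pecu', — result: 1904-12-07.
Using bin.fetch using k='juga', → -710.
Then boxtree.newfold using p='/sicoki', and get ok.
I try boxtree.scribe using p='/sicoki/rib_ub', c='tusti', and observe created.
Invoking boxtree.strike using p='/sicoki/rib_ub': ok.
I use boxtree.strike using p='/sicoki', giving ok.
Invoking boxtree.scribe using p='/hugro', c='vi': created.
I invoke boxtree.scribe using p='/he_ip', c='nedrisa': created.
I run bin.carries using k='rusnoplut', giving no.


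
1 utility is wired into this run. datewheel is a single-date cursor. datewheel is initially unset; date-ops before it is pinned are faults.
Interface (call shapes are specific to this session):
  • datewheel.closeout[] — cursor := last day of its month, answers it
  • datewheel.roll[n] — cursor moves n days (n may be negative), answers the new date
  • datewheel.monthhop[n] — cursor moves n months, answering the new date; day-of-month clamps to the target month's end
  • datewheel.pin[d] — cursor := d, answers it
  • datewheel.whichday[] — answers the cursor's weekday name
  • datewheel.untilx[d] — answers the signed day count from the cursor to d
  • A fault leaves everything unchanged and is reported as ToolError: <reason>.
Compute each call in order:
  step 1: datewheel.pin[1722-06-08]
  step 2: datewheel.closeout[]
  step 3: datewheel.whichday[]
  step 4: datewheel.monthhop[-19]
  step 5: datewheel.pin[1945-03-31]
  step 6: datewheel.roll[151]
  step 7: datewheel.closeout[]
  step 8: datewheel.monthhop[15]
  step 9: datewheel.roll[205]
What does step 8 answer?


Answer: 1946-11-30

Derivation:
CALL pin[d='1722-06-08']
RET  1722-06-08
CALL closeout[]
RET  1722-06-30
CALL whichday[]
RET  Tuesday
CALL monthhop[n='-19']
RET  1720-11-30
CALL pin[d='1945-03-31']
RET  1945-03-31
CALL roll[n='151']
RET  1945-08-29
CALL closeout[]
RET  1945-08-31
CALL monthhop[n='15']
RET  1946-11-30
CALL roll[n='205']
RET  1947-06-23


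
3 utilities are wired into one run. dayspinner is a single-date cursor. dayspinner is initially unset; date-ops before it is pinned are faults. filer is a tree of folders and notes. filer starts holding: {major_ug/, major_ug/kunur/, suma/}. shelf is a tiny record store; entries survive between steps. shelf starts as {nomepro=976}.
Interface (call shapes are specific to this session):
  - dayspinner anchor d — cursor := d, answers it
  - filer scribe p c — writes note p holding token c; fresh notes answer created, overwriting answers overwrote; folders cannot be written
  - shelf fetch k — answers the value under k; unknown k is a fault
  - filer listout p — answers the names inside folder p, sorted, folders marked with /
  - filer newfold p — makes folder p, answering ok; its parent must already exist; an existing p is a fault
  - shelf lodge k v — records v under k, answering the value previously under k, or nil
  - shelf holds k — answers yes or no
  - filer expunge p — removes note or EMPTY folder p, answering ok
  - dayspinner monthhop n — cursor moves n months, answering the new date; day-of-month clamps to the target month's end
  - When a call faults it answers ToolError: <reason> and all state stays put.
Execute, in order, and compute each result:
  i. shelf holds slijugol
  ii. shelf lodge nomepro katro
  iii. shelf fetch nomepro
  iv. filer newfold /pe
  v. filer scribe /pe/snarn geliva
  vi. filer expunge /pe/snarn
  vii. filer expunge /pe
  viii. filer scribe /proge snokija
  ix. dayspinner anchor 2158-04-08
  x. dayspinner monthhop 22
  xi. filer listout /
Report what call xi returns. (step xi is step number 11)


Answer: [major_ug/, proge, suma/]

Derivation:
Do: shelf holds[k=slijugol]
See: no
Do: shelf lodge[k=nomepro; v=katro]
See: 976
Do: shelf fetch[k=nomepro]
See: katro
Do: filer newfold[p=/pe]
See: ok
Do: filer scribe[p=/pe/snarn; c=geliva]
See: created
Do: filer expunge[p=/pe/snarn]
See: ok
Do: filer expunge[p=/pe]
See: ok
Do: filer scribe[p=/proge; c=snokija]
See: created
Do: dayspinner anchor[d=2158-04-08]
See: 2158-04-08
Do: dayspinner monthhop[n=22]
See: 2160-02-08
Do: filer listout[p=/]
See: [major_ug/, proge, suma/]


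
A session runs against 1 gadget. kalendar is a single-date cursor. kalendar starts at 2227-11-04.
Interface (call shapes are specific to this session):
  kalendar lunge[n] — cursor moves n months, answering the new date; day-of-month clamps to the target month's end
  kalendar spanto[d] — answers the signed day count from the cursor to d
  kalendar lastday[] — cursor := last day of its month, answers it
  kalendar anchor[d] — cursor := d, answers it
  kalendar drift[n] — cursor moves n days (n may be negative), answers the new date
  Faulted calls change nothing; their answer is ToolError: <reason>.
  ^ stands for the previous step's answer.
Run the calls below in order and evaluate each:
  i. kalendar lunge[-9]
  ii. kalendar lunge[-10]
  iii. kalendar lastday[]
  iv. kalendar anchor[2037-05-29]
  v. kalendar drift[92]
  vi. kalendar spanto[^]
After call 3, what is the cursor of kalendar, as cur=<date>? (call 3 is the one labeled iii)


# 1. kalendar lunge(n='-9') : 2227-02-04
# 2. kalendar lunge(n='-10') : 2226-04-04
# 3. kalendar lastday() : 2226-04-30
# 4. kalendar anchor(d='2037-05-29') : 2037-05-29
# 5. kalendar drift(n='92') : 2037-08-29
# 6. kalendar spanto(d='^') : 0

Answer: cur=2226-04-30


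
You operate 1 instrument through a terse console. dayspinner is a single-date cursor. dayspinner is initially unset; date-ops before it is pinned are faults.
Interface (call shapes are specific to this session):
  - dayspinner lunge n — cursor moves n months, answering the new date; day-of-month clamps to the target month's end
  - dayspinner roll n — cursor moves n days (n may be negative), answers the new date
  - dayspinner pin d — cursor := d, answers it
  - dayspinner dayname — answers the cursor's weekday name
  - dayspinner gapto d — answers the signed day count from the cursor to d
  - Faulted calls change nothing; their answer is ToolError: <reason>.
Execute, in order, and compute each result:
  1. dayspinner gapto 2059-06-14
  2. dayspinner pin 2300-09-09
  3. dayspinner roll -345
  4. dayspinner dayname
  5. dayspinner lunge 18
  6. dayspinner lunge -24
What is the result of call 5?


Answer: 2301-03-29

Derivation:
Now I run dayspinner gapto passing d=2059-06-14, giving ToolError: no date set.
I call dayspinner pin passing d=2300-09-09, → 2300-09-09.
I invoke dayspinner roll passing n=-345, giving 2299-09-29.
Calling dayspinner dayname, → Friday.
Now I run dayspinner lunge passing n=18: 2301-03-29.
Calling dayspinner lunge passing n=-24, — result: 2299-03-29.


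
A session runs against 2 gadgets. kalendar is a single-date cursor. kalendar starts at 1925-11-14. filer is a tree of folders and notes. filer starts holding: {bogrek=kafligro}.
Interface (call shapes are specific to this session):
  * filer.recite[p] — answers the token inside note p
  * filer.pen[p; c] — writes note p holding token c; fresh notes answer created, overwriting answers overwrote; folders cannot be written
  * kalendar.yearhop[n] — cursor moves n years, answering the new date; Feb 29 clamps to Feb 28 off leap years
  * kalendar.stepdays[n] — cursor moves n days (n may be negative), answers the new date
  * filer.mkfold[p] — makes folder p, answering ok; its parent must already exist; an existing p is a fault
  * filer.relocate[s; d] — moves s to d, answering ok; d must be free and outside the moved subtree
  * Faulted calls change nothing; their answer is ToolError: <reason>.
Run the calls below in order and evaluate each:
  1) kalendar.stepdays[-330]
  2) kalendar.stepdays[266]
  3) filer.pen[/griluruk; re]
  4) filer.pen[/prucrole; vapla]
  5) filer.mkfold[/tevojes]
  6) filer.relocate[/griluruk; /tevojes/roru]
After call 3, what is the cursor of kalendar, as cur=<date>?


Answer: cur=1925-09-11

Derivation:
CALL stepdays[n: -330]
RET  1924-12-19
CALL stepdays[n: 266]
RET  1925-09-11
CALL pen[p: /griluruk; c: re]
RET  created
CALL pen[p: /prucrole; c: vapla]
RET  created
CALL mkfold[p: /tevojes]
RET  ok
CALL relocate[s: /griluruk; d: /tevojes/roru]
RET  ok


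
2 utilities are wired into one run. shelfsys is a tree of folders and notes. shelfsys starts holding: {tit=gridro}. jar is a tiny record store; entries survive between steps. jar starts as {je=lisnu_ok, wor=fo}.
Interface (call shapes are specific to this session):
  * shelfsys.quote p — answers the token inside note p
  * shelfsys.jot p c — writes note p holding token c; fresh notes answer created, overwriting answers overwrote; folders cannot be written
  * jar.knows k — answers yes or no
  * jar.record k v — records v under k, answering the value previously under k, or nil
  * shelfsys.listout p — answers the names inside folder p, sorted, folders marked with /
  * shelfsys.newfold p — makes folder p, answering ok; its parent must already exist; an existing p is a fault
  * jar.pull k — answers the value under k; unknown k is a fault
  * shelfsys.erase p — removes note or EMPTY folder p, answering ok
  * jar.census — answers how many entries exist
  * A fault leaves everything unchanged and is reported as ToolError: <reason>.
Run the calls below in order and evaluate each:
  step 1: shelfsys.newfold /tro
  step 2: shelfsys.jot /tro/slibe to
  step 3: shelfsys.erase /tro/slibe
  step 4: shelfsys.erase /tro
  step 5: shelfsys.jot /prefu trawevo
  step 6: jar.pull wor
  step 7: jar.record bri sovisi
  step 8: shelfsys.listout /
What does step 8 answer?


I try newfold using p→/tro, — result: ok.
I invoke jot using p→/tro/slibe, c→to, yielding created.
I run erase using p→/tro/slibe, yielding ok.
Calling erase using p→/tro, which returns ok.
Now I run jot using p→/prefu, c→trawevo, yielding created.
I call pull using k→wor, and see fo.
I run record using k→bri, v→sovisi, and get nil.
I try listout using p→/, giving [prefu, tit].

Answer: [prefu, tit]
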